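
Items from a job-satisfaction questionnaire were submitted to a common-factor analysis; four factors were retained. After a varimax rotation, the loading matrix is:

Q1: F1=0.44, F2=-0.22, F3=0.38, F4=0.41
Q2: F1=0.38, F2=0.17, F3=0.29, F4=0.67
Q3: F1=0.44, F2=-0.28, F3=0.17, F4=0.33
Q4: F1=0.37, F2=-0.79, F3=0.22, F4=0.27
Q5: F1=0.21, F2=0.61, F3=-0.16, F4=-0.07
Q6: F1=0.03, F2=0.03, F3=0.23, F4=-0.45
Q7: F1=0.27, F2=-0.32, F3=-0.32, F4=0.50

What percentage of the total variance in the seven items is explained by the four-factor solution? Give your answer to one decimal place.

Communalities: 0.5545, 0.7063, 0.4098, 0.8823, 0.4467, 0.2572, 0.5277; Σh² = 3.7845.
Total variance with 7 standardized items is 7, so the solution explains 3.7845/7 = 0.5406 = 54.06%.

54.1%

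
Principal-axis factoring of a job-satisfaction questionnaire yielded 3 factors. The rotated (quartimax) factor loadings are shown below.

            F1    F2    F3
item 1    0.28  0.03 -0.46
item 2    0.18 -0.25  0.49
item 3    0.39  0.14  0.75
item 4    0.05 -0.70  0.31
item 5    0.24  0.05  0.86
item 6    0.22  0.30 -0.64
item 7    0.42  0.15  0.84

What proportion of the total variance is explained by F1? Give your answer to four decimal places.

0.0783

SS loadings for F1 = 0.28² + 0.18² + 0.39² + 0.05² + 0.24² + 0.22² + 0.42² = 0.5478
Proportion of variance = 0.5478 / 7 = 0.0783.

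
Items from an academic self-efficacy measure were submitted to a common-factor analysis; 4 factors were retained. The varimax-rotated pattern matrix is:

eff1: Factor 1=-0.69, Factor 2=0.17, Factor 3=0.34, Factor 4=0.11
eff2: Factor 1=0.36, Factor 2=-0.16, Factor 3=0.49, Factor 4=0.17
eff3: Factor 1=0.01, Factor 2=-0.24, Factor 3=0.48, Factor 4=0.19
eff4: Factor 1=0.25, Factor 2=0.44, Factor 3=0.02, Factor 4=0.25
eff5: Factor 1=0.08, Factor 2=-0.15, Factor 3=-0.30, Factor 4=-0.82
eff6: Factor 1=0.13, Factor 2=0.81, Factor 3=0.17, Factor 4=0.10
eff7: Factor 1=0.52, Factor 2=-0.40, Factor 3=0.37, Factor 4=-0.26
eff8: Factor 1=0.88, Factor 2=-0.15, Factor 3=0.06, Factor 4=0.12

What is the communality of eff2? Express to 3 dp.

0.424

h² = 0.36² + (-0.16)² + 0.49² + 0.17² = 0.1296 + 0.0256 + 0.2401 + 0.0289 = 0.4242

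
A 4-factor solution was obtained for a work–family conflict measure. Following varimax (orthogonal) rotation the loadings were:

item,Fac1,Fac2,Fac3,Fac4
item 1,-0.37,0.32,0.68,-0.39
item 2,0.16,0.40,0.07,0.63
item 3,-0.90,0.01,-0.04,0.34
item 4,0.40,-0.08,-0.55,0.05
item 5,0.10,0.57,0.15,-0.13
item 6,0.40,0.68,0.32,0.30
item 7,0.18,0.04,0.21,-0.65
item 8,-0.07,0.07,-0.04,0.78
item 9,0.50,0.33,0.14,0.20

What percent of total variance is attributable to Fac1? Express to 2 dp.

17.66%

SS loadings for Fac1 = (-0.37)² + 0.16² + (-0.90)² + 0.40² + 0.10² + 0.40² + 0.18² + (-0.07)² + 0.50² = 1.5898
With 9 standardized items, total variance = 9. Proportion = 1.5898/9 = 0.1766 → 17.66%.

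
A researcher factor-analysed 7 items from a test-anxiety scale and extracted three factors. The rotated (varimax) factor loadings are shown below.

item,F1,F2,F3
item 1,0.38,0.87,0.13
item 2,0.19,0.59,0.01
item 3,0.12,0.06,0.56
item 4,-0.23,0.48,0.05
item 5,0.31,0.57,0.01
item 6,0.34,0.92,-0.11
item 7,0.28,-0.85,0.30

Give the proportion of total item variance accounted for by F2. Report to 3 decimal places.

0.462

SS loadings for F2 = 0.87² + 0.59² + 0.06² + 0.48² + 0.57² + 0.92² + (-0.85)² = 3.2328
Proportion of variance = 3.2328 / 7 = 0.4618.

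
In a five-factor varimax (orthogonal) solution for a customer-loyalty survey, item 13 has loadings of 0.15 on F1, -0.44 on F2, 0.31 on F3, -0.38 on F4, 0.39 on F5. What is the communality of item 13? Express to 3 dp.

h² = 0.15² + (-0.44)² + 0.31² + (-0.38)² + 0.39² = 0.0225 + 0.1936 + 0.0961 + 0.1444 + 0.1521 = 0.6087

0.609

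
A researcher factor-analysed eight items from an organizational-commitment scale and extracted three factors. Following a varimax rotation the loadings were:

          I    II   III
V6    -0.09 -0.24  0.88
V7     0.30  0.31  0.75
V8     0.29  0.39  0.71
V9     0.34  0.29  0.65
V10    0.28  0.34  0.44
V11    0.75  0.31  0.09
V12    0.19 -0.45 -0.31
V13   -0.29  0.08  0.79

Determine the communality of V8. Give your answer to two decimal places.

h² = 0.29² + 0.39² + 0.71² = 0.0841 + 0.1521 + 0.5041 = 0.7403

0.74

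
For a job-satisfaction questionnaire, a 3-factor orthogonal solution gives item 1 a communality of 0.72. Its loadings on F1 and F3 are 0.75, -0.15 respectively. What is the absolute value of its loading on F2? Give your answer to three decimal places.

0.367

Under orthogonal rotation h² = Σλ², so λ_F2² = h² − (0.5850) = 0.72 − 0.5850 = 0.1350.
|λ| = √0.1350 = 0.3674.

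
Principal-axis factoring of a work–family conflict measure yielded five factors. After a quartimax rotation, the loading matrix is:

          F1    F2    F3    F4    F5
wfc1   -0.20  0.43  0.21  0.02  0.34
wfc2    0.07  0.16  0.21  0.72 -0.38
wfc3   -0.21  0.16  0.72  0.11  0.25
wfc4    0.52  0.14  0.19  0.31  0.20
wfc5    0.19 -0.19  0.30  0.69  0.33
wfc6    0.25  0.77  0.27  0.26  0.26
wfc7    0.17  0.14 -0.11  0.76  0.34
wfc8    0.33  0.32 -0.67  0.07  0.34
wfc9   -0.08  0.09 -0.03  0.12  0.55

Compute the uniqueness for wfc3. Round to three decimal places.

0.337

h² = (-0.21)² + 0.16² + 0.72² + 0.11² + 0.25² = 0.0441 + 0.0256 + 0.5184 + 0.0121 + 0.0625 = 0.6627
Uniqueness u² = 1 − h² = 1 − 0.6627 = 0.3373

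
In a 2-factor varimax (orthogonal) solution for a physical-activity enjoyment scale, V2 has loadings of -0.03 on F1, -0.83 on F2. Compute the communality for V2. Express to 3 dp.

0.690

h² = (-0.03)² + (-0.83)² = 0.0009 + 0.6889 = 0.6898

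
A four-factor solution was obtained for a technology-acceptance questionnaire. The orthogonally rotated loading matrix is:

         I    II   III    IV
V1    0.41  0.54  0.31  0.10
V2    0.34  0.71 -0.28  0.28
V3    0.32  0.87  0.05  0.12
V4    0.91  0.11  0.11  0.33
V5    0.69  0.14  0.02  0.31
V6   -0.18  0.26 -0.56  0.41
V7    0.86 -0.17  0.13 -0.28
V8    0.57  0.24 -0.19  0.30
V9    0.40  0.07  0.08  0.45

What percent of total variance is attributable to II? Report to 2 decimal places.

SS loadings for II = 0.54² + 0.71² + 0.87² + 0.11² + 0.14² + 0.26² + (-0.17)² + 0.24² + 0.07² = 1.7433
With 9 standardized items, total variance = 9. Proportion = 1.7433/9 = 0.1937 → 19.37%.

19.37%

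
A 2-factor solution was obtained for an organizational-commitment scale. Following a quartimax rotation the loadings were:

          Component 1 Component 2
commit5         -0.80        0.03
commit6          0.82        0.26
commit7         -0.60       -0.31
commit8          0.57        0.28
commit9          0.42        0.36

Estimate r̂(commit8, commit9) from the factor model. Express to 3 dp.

0.340

r̂ = Σ λ_i·λ_j across factors = (0.57)(0.42) + (0.28)(0.36)
  = +0.2394 +0.1008 = 0.3402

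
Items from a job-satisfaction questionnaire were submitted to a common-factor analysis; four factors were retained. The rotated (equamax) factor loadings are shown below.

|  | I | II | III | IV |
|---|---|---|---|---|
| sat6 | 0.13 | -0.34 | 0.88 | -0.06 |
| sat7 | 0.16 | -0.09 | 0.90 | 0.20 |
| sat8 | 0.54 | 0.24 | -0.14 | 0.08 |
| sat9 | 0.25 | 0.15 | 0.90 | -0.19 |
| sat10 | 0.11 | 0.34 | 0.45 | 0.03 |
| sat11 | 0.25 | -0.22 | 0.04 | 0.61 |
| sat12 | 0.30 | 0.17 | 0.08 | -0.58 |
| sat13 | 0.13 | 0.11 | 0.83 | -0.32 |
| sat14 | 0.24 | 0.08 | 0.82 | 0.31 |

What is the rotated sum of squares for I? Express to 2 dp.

0.64

SS loadings for I = 0.13² + 0.16² + 0.54² + 0.25² + 0.11² + 0.25² + 0.30² + 0.13² + 0.24² = 0.0169 + 0.0256 + 0.2916 + 0.0625 + 0.0121 + 0.0625 + 0.0900 + 0.0169 + 0.0576 = 0.6357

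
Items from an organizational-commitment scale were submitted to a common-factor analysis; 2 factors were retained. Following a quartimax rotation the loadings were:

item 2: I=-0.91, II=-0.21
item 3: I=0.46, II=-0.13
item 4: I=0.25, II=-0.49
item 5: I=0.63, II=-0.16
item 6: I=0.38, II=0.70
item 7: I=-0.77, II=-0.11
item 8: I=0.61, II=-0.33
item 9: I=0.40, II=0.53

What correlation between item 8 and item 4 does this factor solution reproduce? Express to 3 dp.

r̂ = Σ λ_i·λ_j across factors = (0.61)(0.25) + (-0.33)(-0.49)
  = +0.1525 +0.1617 = 0.3142

0.314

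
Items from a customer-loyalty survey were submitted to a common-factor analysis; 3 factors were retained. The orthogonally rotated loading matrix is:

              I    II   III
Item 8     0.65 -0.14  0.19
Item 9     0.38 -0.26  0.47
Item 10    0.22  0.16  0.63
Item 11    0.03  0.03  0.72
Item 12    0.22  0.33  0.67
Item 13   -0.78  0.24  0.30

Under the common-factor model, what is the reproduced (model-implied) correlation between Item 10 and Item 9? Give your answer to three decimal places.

0.338

r̂ = Σ λ_i·λ_j across factors = (0.22)(0.38) + (0.16)(-0.26) + (0.63)(0.47)
  = +0.0836 -0.0416 +0.2961 = 0.3381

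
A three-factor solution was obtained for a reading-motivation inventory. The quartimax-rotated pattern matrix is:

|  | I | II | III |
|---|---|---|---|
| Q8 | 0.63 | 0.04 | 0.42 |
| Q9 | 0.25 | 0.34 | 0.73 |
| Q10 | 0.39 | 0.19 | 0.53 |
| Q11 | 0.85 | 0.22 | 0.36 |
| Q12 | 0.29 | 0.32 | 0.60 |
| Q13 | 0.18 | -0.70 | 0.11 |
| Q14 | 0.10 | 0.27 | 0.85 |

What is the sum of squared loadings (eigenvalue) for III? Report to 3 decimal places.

2.214

SS loadings for III = 0.42² + 0.73² + 0.53² + 0.36² + 0.60² + 0.11² + 0.85² = 0.1764 + 0.5329 + 0.2809 + 0.1296 + 0.3600 + 0.0121 + 0.7225 = 2.2144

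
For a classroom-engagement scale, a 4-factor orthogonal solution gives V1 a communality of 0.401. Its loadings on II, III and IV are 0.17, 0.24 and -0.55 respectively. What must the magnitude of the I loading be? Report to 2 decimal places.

0.11

Under orthogonal rotation h² = Σλ², so λ_I² = h² − (0.3890) = 0.401 − 0.3890 = 0.0120.
|λ| = √0.0120 = 0.1095.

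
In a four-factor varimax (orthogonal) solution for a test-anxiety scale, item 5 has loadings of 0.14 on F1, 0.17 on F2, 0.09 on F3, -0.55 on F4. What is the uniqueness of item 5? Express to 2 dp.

h² = 0.14² + 0.17² + 0.09² + (-0.55)² = 0.0196 + 0.0289 + 0.0081 + 0.3025 = 0.3591
Uniqueness u² = 1 − h² = 1 − 0.3591 = 0.6409

0.64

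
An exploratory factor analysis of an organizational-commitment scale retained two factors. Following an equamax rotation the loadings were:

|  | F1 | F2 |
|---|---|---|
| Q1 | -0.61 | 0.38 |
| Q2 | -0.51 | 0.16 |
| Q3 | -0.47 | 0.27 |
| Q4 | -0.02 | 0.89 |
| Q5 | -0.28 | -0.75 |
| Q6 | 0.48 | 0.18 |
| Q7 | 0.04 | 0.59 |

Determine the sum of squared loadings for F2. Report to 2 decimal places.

SS loadings for F2 = 0.38² + 0.16² + 0.27² + 0.89² + (-0.75)² + 0.18² + 0.59² = 0.1444 + 0.0256 + 0.0729 + 0.7921 + 0.5625 + 0.0324 + 0.3481 = 1.9780

1.98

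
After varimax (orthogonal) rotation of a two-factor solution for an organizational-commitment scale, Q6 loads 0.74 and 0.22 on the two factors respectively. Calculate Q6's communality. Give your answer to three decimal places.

h² = 0.74² + 0.22² = 0.5476 + 0.0484 = 0.5960

0.596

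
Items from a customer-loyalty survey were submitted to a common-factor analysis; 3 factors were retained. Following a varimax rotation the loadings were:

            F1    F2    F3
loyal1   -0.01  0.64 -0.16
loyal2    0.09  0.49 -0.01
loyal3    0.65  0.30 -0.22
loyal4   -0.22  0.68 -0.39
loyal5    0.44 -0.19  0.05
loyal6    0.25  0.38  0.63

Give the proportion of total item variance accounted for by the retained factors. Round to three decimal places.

0.457

Communalities: 0.4353, 0.2483, 0.5609, 0.6629, 0.2322, 0.6038; Σh² = 2.7434.
Total variance with 6 standardized items is 6, so the solution explains 2.7434/6 = 0.4572.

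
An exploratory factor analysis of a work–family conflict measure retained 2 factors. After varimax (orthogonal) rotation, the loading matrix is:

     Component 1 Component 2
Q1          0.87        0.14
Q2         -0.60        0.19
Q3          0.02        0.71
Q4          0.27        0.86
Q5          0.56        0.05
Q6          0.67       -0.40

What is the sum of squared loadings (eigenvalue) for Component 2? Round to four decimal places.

SS loadings for Component 2 = 0.14² + 0.19² + 0.71² + 0.86² + 0.05² + (-0.40)² = 0.0196 + 0.0361 + 0.5041 + 0.7396 + 0.0025 + 0.1600 = 1.4619

1.4619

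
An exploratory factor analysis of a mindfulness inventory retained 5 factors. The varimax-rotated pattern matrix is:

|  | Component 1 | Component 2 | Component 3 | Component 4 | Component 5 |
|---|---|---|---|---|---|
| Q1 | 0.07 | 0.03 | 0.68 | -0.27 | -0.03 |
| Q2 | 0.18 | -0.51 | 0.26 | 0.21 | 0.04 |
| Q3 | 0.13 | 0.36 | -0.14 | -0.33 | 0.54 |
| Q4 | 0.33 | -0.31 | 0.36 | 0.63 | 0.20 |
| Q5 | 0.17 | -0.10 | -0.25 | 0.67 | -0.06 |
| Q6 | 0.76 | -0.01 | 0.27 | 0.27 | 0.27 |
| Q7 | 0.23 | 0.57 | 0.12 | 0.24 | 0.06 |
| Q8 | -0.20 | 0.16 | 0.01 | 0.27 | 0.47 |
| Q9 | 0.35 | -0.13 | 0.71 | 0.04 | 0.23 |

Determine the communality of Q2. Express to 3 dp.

0.406

h² = 0.18² + (-0.51)² + 0.26² + 0.21² + 0.04² = 0.0324 + 0.2601 + 0.0676 + 0.0441 + 0.0016 = 0.4058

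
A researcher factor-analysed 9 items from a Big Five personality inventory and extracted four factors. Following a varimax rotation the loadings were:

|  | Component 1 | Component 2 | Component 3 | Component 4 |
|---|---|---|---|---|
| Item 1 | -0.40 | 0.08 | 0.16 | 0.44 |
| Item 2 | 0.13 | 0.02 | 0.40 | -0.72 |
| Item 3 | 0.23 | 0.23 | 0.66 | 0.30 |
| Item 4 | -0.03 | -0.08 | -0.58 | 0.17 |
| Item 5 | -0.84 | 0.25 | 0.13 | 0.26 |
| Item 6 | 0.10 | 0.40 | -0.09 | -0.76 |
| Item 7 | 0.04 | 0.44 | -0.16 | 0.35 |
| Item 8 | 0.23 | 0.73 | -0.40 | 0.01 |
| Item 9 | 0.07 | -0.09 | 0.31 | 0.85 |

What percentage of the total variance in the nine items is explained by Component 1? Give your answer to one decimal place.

SS loadings for Component 1 = (-0.40)² + 0.13² + 0.23² + (-0.03)² + (-0.84)² + 0.10² + 0.04² + 0.23² + 0.07² = 1.0057
With 9 standardized items, total variance = 9. Proportion = 1.0057/9 = 0.1117 → 11.17%.

11.2%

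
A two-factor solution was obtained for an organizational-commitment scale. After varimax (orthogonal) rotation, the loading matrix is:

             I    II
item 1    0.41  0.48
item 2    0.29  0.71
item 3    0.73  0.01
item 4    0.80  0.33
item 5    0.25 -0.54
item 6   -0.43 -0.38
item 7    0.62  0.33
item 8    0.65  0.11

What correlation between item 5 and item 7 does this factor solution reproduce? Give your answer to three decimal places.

r̂ = Σ λ_i·λ_j across factors = (0.25)(0.62) + (-0.54)(0.33)
  = +0.1550 -0.1782 = -0.0232

-0.023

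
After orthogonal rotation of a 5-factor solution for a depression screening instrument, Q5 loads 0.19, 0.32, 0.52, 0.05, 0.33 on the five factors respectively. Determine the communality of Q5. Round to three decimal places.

0.520

h² = 0.19² + 0.32² + 0.52² + 0.05² + 0.33² = 0.0361 + 0.1024 + 0.2704 + 0.0025 + 0.1089 = 0.5203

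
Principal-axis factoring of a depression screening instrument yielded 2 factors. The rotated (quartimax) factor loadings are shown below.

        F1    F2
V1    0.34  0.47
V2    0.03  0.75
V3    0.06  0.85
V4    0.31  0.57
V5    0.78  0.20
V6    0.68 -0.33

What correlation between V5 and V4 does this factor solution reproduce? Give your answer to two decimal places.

r̂ = Σ λ_i·λ_j across factors = (0.78)(0.31) + (0.20)(0.57)
  = +0.2418 +0.1140 = 0.3558

0.36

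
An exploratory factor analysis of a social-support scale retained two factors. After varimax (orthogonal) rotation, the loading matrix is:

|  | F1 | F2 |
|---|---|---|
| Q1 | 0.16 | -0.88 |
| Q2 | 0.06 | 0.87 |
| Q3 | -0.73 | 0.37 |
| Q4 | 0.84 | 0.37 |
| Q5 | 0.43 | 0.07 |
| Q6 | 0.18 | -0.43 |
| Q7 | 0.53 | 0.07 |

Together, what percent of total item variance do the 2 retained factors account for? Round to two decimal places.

53.80%

Communalities: 0.8000, 0.7605, 0.6698, 0.8425, 0.1898, 0.2173, 0.2858; Σh² = 3.7657.
Total variance with 7 standardized items is 7, so the solution explains 3.7657/7 = 0.5380 = 53.80%.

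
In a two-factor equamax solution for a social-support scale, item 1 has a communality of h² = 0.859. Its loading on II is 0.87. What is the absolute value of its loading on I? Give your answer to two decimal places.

Under orthogonal rotation h² = Σλ², so λ_I² = h² − (0.7569) = 0.859 − 0.7569 = 0.1021.
|λ| = √0.1021 = 0.3195.

0.32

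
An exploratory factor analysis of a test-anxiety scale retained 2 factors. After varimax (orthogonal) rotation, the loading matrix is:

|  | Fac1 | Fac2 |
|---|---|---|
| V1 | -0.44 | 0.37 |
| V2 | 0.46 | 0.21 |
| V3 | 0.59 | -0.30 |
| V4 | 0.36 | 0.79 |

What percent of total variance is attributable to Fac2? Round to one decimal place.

22.4%

SS loadings for Fac2 = 0.37² + 0.21² + (-0.30)² + 0.79² = 0.8951
With 4 standardized items, total variance = 4. Proportion = 0.8951/4 = 0.2238 → 22.38%.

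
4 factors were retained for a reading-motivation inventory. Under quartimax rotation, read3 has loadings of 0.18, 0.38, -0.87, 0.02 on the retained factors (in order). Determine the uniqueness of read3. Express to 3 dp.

0.066

h² = 0.18² + 0.38² + (-0.87)² + 0.02² = 0.0324 + 0.1444 + 0.7569 + 0.0004 = 0.9341
Uniqueness u² = 1 − h² = 1 − 0.9341 = 0.0659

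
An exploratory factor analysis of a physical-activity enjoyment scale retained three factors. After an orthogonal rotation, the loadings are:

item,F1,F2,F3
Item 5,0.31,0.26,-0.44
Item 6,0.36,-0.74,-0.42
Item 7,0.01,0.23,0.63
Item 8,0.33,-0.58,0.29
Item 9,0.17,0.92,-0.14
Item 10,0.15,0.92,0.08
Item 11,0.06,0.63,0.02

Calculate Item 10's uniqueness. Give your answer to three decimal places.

h² = 0.15² + 0.92² + 0.08² = 0.0225 + 0.8464 + 0.0064 = 0.8753
Uniqueness u² = 1 − h² = 1 − 0.8753 = 0.1247

0.125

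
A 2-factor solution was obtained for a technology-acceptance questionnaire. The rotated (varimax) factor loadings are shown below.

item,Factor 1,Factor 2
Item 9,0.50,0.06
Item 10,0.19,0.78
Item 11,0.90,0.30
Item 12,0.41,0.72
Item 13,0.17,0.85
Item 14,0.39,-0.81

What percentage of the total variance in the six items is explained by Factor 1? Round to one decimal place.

SS loadings for Factor 1 = 0.50² + 0.19² + 0.90² + 0.41² + 0.17² + 0.39² = 1.4452
With 6 standardized items, total variance = 6. Proportion = 1.4452/6 = 0.2409 → 24.09%.

24.1%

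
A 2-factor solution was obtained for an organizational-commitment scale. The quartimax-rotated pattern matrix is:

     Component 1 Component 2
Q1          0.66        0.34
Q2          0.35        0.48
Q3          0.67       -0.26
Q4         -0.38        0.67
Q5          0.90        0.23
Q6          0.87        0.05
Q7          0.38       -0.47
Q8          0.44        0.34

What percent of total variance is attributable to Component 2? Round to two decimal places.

SS loadings for Component 2 = 0.34² + 0.48² + (-0.26)² + 0.67² + 0.23² + 0.05² + (-0.47)² + 0.34² = 1.2544
With 8 standardized items, total variance = 8. Proportion = 1.2544/8 = 0.1568 → 15.68%.

15.68%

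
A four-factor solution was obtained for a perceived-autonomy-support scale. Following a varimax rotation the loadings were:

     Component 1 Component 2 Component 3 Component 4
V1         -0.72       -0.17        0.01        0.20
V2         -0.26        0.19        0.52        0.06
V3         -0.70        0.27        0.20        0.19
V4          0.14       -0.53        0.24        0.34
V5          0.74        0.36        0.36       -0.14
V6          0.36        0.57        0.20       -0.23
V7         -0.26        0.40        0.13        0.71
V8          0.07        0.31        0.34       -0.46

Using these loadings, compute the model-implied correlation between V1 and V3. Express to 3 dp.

r̂ = Σ λ_i·λ_j across factors = (-0.72)(-0.70) + (-0.17)(0.27) + (0.01)(0.20) + (0.20)(0.19)
  = +0.5040 -0.0459 +0.0020 +0.0380 = 0.4981

0.498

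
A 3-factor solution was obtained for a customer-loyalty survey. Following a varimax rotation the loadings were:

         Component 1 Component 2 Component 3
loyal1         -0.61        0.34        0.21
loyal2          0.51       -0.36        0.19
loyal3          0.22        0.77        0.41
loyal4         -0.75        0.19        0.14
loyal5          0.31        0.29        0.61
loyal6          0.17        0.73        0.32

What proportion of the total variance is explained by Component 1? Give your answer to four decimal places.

0.2280

SS loadings for Component 1 = (-0.61)² + 0.51² + 0.22² + (-0.75)² + 0.31² + 0.17² = 1.3681
Proportion of variance = 1.3681 / 6 = 0.2280.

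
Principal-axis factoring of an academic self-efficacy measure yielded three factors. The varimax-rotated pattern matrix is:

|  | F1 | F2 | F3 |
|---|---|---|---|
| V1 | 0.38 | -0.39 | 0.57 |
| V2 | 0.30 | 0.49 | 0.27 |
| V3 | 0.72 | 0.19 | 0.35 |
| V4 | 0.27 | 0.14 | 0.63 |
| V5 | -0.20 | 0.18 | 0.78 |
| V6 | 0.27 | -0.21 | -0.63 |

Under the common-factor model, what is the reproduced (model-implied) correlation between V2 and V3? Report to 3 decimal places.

0.404

r̂ = Σ λ_i·λ_j across factors = (0.30)(0.72) + (0.49)(0.19) + (0.27)(0.35)
  = +0.2160 +0.0931 +0.0945 = 0.4036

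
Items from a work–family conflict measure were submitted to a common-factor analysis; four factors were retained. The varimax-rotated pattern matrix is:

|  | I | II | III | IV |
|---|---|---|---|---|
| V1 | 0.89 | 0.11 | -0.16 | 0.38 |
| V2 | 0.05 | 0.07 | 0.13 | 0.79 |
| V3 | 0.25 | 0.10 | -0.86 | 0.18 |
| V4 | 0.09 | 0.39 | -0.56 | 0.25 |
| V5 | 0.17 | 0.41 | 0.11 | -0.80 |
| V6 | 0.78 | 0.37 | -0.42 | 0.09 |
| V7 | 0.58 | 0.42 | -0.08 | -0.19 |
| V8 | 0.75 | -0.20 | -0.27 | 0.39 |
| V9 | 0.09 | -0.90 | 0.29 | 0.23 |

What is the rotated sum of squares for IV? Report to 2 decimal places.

1.75

SS loadings for IV = 0.38² + 0.79² + 0.18² + 0.25² + (-0.80)² + 0.09² + (-0.19)² + 0.39² + 0.23² = 0.1444 + 0.6241 + 0.0324 + 0.0625 + 0.6400 + 0.0081 + 0.0361 + 0.1521 + 0.0529 = 1.7526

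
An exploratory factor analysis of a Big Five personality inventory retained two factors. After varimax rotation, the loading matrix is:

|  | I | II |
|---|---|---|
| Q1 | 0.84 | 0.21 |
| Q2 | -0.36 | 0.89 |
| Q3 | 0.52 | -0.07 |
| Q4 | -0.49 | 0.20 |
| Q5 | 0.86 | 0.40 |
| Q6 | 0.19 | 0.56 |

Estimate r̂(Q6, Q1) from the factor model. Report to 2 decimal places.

0.28

r̂ = Σ λ_i·λ_j across factors = (0.19)(0.84) + (0.56)(0.21)
  = +0.1596 +0.1176 = 0.2772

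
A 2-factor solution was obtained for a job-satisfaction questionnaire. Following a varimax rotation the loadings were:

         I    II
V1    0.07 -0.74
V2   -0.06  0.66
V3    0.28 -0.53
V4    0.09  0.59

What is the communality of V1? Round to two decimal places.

h² = 0.07² + (-0.74)² = 0.0049 + 0.5476 = 0.5525

0.55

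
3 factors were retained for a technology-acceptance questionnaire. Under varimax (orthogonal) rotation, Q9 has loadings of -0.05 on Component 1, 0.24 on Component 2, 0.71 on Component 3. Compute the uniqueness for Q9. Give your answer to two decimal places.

0.44

h² = (-0.05)² + 0.24² + 0.71² = 0.0025 + 0.0576 + 0.5041 = 0.5642
Uniqueness u² = 1 − h² = 1 − 0.5642 = 0.4358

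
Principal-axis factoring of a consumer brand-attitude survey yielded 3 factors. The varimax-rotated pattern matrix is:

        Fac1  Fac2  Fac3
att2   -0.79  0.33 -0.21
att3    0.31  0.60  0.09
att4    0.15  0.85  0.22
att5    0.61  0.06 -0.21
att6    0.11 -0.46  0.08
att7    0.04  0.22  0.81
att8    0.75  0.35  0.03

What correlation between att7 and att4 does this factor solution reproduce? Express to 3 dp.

r̂ = Σ λ_i·λ_j across factors = (0.04)(0.15) + (0.22)(0.85) + (0.81)(0.22)
  = +0.0060 +0.1870 +0.1782 = 0.3712

0.371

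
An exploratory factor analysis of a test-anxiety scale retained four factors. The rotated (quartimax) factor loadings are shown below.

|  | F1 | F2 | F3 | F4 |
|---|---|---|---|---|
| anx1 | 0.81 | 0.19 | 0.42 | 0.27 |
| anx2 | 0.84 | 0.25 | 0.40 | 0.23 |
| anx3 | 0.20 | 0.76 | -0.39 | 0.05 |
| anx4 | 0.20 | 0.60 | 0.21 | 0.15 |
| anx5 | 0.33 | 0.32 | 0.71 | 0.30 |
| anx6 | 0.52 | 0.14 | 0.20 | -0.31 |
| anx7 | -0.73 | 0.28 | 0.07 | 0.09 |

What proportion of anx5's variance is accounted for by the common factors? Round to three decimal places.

0.805

h² = 0.33² + 0.32² + 0.71² + 0.30² = 0.1089 + 0.1024 + 0.5041 + 0.0900 = 0.8054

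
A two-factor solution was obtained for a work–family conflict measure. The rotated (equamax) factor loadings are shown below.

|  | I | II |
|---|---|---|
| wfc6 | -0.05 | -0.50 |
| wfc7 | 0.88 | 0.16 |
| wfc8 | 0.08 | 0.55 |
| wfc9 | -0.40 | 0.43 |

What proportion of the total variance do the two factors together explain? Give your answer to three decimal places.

SS loadings by factor: 0.9433, 0.7630; total = 1.7063.
Total variance with 4 standardized items is 4, so the solution explains 1.7063/4 = 0.4266.

0.427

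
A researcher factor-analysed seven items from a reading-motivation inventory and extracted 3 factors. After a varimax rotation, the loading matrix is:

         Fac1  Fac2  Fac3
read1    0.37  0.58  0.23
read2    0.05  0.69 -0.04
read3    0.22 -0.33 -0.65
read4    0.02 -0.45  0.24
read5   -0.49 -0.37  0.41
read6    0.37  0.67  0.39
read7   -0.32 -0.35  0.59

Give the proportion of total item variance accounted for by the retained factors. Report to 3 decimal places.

0.529

SS loadings by factor: 0.6676, 1.8322, 1.2029; total = 3.7027.
Total variance with 7 standardized items is 7, so the solution explains 3.7027/7 = 0.5290.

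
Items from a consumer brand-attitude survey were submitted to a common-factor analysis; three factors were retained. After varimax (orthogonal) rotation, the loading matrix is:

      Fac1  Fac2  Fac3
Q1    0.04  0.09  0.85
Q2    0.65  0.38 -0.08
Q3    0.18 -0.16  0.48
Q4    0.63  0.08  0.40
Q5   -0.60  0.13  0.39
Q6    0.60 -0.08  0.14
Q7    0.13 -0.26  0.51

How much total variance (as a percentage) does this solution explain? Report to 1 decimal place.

48.8%

SS loadings by factor: 1.5903, 0.2754, 1.5511; total = 3.4168.
Total variance with 7 standardized items is 7, so the solution explains 3.4168/7 = 0.4881 = 48.81%.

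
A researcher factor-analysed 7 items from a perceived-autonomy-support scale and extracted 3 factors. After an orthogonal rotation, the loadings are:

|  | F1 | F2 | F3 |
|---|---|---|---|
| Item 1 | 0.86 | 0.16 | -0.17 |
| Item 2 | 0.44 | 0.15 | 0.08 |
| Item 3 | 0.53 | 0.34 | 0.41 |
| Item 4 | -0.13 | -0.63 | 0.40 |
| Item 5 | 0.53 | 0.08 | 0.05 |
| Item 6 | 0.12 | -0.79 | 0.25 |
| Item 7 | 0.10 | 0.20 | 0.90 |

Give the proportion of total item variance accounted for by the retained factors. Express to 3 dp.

0.572

Communalities: 0.7941, 0.2225, 0.5646, 0.5738, 0.2898, 0.7010, 0.8600; Σh² = 4.0058.
Total variance with 7 standardized items is 7, so the solution explains 4.0058/7 = 0.5723.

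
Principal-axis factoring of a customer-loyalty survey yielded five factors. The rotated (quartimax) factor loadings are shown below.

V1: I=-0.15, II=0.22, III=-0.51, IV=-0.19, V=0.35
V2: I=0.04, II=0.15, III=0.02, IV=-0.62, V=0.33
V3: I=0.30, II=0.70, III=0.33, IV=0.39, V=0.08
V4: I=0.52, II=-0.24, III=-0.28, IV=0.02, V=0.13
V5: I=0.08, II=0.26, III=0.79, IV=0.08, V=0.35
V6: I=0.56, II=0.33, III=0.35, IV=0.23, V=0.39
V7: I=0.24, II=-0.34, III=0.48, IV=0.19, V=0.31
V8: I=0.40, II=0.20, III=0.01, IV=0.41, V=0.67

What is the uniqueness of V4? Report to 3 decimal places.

0.576

h² = 0.52² + (-0.24)² + (-0.28)² + 0.02² + 0.13² = 0.2704 + 0.0576 + 0.0784 + 0.0004 + 0.0169 = 0.4237
Uniqueness u² = 1 − h² = 1 − 0.4237 = 0.5763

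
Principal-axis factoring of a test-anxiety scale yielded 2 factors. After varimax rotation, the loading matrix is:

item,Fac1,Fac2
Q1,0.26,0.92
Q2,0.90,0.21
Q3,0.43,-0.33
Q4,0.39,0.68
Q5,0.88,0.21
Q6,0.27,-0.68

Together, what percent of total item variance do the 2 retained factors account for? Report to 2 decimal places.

67.17%

Communalities: 0.9140, 0.8541, 0.2938, 0.6145, 0.8185, 0.5353; Σh² = 4.0302.
Total variance with 6 standardized items is 6, so the solution explains 4.0302/6 = 0.6717 = 67.17%.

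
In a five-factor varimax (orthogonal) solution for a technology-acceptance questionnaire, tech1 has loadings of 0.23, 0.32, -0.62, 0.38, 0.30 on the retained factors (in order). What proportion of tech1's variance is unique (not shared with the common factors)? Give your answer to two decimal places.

h² = 0.23² + 0.32² + (-0.62)² + 0.38² + 0.30² = 0.0529 + 0.1024 + 0.3844 + 0.1444 + 0.0900 = 0.7741
Uniqueness u² = 1 − h² = 1 − 0.7741 = 0.2259

0.23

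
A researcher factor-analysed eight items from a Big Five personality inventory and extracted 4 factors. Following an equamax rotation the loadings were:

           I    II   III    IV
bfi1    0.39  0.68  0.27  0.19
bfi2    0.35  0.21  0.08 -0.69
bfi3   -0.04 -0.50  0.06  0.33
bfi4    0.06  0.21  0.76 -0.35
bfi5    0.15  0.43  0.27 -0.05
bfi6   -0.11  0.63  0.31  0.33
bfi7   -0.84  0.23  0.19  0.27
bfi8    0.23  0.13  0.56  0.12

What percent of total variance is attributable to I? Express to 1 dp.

SS loadings for I = 0.39² + 0.35² + (-0.04)² + 0.06² + 0.15² + (-0.11)² + (-0.84)² + 0.23² = 1.0729
With 8 standardized items, total variance = 8. Proportion = 1.0729/8 = 0.1341 → 13.41%.

13.4%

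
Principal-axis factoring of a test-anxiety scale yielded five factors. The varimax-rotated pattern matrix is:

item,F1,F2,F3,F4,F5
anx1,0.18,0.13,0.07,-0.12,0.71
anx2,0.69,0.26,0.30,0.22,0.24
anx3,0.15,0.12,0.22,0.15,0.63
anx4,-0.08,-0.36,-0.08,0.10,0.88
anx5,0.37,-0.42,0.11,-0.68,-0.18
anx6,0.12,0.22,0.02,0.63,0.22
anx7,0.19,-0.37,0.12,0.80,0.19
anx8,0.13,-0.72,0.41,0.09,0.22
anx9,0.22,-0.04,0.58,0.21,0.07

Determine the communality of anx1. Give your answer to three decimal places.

0.573

h² = 0.18² + 0.13² + 0.07² + (-0.12)² + 0.71² = 0.0324 + 0.0169 + 0.0049 + 0.0144 + 0.5041 = 0.5727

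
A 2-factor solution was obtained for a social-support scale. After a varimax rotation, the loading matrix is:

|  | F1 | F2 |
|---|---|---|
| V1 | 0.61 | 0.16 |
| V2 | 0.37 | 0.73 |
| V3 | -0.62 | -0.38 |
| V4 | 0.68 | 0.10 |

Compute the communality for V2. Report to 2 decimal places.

h² = 0.37² + 0.73² = 0.1369 + 0.5329 = 0.6698

0.67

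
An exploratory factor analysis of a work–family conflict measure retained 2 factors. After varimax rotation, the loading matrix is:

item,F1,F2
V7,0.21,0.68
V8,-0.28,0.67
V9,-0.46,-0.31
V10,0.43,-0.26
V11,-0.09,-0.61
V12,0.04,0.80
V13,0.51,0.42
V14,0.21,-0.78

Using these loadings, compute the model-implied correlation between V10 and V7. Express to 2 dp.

r̂ = Σ λ_i·λ_j across factors = (0.43)(0.21) + (-0.26)(0.68)
  = +0.0903 -0.1768 = -0.0865

-0.09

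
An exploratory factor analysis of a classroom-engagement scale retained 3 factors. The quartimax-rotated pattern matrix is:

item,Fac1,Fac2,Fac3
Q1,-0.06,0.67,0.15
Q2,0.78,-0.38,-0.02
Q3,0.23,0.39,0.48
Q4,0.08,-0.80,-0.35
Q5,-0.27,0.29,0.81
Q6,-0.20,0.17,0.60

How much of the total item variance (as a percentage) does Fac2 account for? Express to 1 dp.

25.0%

SS loadings for Fac2 = 0.67² + (-0.38)² + 0.39² + (-0.80)² + 0.29² + 0.17² = 1.4984
With 6 standardized items, total variance = 6. Proportion = 1.4984/6 = 0.2497 → 24.97%.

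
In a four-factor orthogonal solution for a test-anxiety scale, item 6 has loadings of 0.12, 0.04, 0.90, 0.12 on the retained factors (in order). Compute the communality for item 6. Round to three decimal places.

0.840

h² = 0.12² + 0.04² + 0.90² + 0.12² = 0.0144 + 0.0016 + 0.8100 + 0.0144 = 0.8404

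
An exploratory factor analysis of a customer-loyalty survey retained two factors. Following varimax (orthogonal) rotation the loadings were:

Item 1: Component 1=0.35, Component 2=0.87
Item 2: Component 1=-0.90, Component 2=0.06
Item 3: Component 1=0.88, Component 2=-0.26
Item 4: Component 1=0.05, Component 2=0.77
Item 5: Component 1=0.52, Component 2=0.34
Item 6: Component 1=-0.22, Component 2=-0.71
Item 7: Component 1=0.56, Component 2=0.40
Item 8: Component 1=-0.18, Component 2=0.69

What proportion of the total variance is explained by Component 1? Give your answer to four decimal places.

SS loadings for Component 1 = 0.35² + (-0.90)² + 0.88² + 0.05² + 0.52² + (-0.22)² + 0.56² + (-0.18)² = 2.3742
Proportion of variance = 2.3742 / 8 = 0.2968.

0.2968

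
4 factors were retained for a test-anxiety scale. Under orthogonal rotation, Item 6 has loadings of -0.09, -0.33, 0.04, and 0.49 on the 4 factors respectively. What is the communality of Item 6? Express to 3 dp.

h² = (-0.09)² + (-0.33)² + 0.04² + 0.49² = 0.0081 + 0.1089 + 0.0016 + 0.2401 = 0.3587

0.359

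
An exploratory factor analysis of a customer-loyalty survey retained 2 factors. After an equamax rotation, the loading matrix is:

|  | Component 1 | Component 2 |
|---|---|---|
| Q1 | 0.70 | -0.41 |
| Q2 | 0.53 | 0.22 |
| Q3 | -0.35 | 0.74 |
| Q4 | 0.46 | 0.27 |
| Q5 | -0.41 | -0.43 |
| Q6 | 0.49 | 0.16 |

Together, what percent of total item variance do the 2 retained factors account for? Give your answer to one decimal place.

SS loadings by factor: 1.5132, 1.0475; total = 2.5607.
Total variance with 6 standardized items is 6, so the solution explains 2.5607/6 = 0.4268 = 42.68%.

42.7%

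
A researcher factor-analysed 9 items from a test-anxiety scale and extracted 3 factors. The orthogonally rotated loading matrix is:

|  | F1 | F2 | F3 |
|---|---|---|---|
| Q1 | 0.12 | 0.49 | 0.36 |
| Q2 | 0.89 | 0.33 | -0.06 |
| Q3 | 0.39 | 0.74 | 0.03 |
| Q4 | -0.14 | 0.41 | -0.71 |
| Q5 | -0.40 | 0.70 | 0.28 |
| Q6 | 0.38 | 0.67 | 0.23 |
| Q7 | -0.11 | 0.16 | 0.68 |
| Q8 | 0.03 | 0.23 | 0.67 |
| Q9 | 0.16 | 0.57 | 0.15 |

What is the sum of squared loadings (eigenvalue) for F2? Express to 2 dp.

2.41

SS loadings for F2 = 0.49² + 0.33² + 0.74² + 0.41² + 0.70² + 0.67² + 0.16² + 0.23² + 0.57² = 0.2401 + 0.1089 + 0.5476 + 0.1681 + 0.4900 + 0.4489 + 0.0256 + 0.0529 + 0.3249 = 2.4070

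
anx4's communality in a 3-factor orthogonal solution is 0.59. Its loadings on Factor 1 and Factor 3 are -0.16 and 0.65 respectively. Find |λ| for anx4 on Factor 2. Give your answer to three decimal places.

Under orthogonal rotation h² = Σλ², so λ_Factor 2² = h² − (0.4481) = 0.59 − 0.4481 = 0.1419.
|λ| = √0.1419 = 0.3767.

0.377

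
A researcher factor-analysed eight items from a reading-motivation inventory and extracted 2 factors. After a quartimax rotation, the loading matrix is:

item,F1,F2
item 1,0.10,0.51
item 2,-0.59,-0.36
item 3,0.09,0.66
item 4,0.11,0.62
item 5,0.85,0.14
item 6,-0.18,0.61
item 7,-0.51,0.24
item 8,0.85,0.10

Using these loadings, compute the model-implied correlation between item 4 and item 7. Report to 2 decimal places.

r̂ = Σ λ_i·λ_j across factors = (0.11)(-0.51) + (0.62)(0.24)
  = -0.0561 +0.1488 = 0.0927

0.09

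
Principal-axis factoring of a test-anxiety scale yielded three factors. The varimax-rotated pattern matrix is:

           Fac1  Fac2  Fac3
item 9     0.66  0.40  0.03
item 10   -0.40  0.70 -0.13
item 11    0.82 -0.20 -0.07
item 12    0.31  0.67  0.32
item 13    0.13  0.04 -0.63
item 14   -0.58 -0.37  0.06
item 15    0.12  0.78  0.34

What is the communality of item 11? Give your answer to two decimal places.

h² = 0.82² + (-0.20)² + (-0.07)² = 0.6724 + 0.0400 + 0.0049 = 0.7173

0.72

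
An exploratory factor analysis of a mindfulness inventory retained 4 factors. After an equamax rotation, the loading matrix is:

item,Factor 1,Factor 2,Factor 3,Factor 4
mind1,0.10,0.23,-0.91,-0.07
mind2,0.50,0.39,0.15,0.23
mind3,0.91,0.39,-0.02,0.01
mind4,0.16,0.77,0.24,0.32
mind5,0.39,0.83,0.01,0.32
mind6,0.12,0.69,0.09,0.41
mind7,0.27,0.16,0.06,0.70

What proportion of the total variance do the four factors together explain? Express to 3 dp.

0.762

Communalities: 0.8959, 0.4775, 0.9807, 0.7785, 0.9435, 0.6667, 0.5921; Σh² = 5.3349.
Total variance with 7 standardized items is 7, so the solution explains 5.3349/7 = 0.7621.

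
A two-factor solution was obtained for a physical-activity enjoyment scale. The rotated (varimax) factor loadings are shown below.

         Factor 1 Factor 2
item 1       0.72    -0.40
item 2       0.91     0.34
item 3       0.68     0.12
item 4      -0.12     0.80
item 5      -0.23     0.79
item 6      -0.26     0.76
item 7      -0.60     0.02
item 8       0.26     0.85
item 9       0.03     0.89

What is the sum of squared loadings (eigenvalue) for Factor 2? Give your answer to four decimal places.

3.6467

SS loadings for Factor 2 = (-0.40)² + 0.34² + 0.12² + 0.80² + 0.79² + 0.76² + 0.02² + 0.85² + 0.89² = 0.1600 + 0.1156 + 0.0144 + 0.6400 + 0.6241 + 0.5776 + 0.0004 + 0.7225 + 0.7921 = 3.6467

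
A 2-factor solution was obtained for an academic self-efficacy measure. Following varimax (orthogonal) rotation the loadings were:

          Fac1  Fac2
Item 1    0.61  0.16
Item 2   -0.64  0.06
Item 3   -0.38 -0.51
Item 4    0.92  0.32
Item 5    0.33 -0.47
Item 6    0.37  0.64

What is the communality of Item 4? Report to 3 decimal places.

h² = 0.92² + 0.32² = 0.8464 + 0.1024 = 0.9488

0.949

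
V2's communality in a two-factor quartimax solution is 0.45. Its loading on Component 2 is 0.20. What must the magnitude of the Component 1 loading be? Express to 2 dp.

0.64

Under orthogonal rotation h² = Σλ², so λ_Component 1² = h² − (0.0400) = 0.45 − 0.0400 = 0.4100.
|λ| = √0.4100 = 0.6403.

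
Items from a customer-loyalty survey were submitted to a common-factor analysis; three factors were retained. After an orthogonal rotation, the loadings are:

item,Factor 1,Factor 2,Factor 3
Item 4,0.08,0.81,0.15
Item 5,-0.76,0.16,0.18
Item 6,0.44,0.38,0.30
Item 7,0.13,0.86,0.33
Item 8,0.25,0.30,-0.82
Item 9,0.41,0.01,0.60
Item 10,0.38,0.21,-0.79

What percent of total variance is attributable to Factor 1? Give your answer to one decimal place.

SS loadings for Factor 1 = 0.08² + (-0.76)² + 0.44² + 0.13² + 0.25² + 0.41² + 0.38² = 1.1695
With 7 standardized items, total variance = 7. Proportion = 1.1695/7 = 0.1671 → 16.71%.

16.7%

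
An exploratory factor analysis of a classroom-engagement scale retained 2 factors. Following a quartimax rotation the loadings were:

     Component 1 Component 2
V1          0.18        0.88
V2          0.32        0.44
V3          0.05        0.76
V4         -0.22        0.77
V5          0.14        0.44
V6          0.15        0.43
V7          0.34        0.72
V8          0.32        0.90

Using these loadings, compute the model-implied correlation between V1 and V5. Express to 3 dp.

r̂ = Σ λ_i·λ_j across factors = (0.18)(0.14) + (0.88)(0.44)
  = +0.0252 +0.3872 = 0.4124

0.412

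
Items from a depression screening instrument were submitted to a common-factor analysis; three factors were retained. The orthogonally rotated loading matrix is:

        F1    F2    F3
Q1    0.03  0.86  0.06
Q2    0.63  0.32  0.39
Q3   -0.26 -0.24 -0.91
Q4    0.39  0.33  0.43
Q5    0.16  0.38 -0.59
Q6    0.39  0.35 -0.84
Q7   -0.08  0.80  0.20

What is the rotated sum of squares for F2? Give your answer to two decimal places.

SS loadings for F2 = 0.86² + 0.32² + (-0.24)² + 0.33² + 0.38² + 0.35² + 0.80² = 0.7396 + 0.1024 + 0.0576 + 0.1089 + 0.1444 + 0.1225 + 0.6400 = 1.9154

1.92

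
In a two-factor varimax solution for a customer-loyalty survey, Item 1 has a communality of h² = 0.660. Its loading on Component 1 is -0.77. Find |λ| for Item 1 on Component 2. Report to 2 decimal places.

Under orthogonal rotation h² = Σλ², so λ_Component 2² = h² − (0.5929) = 0.660 − 0.5929 = 0.0671.
|λ| = √0.0671 = 0.2590.

0.26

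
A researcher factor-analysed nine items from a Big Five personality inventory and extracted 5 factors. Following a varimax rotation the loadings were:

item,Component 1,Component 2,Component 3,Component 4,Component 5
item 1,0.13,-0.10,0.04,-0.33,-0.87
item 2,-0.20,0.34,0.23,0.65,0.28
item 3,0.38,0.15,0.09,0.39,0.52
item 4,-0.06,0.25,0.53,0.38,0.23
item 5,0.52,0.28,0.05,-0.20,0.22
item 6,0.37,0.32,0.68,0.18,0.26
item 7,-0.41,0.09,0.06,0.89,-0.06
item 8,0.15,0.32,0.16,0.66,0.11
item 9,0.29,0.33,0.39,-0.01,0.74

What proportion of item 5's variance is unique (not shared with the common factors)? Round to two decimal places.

h² = 0.52² + 0.28² + 0.05² + (-0.20)² + 0.22² = 0.2704 + 0.0784 + 0.0025 + 0.0400 + 0.0484 = 0.4397
Uniqueness u² = 1 − h² = 1 − 0.4397 = 0.5603

0.56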